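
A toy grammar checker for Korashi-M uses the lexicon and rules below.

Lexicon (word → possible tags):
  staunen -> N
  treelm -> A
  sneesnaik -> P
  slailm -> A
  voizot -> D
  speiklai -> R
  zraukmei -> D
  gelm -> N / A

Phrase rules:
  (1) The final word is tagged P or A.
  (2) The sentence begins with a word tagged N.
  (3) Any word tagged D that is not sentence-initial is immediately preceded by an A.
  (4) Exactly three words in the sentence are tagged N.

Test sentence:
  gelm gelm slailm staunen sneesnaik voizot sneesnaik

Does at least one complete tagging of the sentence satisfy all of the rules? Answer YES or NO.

NO

Candidates per position — 1:gelm {N,A}; 2:gelm {N,A}; 3:slailm {A}; 4:staunen {N}; 5:sneesnaik {P}; 6:voizot {D}; 7:sneesnaik {P}.
Rule 3 cannot be satisfied by any choice of tags from the lexicon.
So there is no consistent tagging.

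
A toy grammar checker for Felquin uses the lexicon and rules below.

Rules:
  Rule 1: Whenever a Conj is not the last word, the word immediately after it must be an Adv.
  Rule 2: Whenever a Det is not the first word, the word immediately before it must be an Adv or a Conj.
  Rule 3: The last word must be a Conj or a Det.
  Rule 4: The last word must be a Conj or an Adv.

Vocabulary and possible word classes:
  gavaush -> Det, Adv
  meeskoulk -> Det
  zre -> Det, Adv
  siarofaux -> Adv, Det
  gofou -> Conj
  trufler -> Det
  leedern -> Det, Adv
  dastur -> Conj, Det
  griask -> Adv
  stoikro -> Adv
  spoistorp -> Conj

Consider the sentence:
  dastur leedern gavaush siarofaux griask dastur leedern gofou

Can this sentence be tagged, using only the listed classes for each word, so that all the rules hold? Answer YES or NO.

Candidates per position — 1:dastur {Conj,Det}; 2:leedern {Det,Adv}; 3:gavaush {Det,Adv}; 4:siarofaux {Adv,Det}; 5:griask {Adv}; 6:dastur {Conj,Det}; 7:leedern {Det,Adv}; 8:gofou {Conj}.
One satisfying assignment: Det Adv Adv Adv Adv Conj Adv Conj.
Checking: rule 1 ✓; rule 2 ✓; rule 3 ✓; rule 4 ✓.

YES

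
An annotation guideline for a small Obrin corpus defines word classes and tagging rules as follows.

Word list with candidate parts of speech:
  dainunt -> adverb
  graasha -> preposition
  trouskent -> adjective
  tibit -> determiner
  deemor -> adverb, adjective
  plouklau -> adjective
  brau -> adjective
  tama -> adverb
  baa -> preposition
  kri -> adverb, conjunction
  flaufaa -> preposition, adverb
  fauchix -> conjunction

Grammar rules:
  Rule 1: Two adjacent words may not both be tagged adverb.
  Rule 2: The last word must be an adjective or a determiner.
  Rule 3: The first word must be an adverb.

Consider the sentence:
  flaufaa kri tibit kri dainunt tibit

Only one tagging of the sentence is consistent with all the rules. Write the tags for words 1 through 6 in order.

adverb conjunction determiner conjunction adverb determiner

Candidates per position — 1:flaufaa {preposition,adverb}; 2:kri {adverb,conjunction}; 3:tibit {determiner}; 4:kri {adverb,conjunction}; 5:dainunt {adverb}; 6:tibit {determiner}.
Position 1: tagging it preposition would leave rule 3 unsatisfiable, so it must be adverb.
Position 2: tagging it adverb would leave rule 1 unsatisfiable, so it must be conjunction.
Position 4: tagging it adverb would leave rule 1 unsatisfiable, so it must be conjunction.
The unique satisfying tagging is: adverb conjunction determiner conjunction adverb determiner.
Check: rule 1 ok; rule 2 ok; rule 3 ok.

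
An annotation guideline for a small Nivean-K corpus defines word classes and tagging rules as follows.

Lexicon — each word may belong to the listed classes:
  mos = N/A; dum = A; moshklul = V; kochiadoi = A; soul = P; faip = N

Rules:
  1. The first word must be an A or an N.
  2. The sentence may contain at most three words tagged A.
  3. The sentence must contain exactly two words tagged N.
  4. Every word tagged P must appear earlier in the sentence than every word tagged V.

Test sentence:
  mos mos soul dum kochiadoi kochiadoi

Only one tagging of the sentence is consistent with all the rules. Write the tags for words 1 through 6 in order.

N N P A A A

Candidates per position — 1:mos {N,A}; 2:mos {N,A}; 3:soul {P}; 4:dum {A}; 5:kochiadoi {A}; 6:kochiadoi {A}.
Position 1: A is ruled out by rule 2; that leaves N.
Position 2: A is ruled out by rule 2; that leaves N.
That leaves exactly one tagging: N N P A A A.
Check: rule 1 ok; rule 2 ok; rule 3 ok; rule 4 ok.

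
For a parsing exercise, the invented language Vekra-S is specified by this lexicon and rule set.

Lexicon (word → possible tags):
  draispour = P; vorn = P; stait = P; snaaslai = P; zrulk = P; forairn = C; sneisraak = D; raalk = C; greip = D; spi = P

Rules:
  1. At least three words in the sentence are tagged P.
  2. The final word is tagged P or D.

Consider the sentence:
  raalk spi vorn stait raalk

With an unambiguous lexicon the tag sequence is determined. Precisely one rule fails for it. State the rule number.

2

Fixed tagging: C P P P C.
Checking each rule: R1 pass, R2 fail.
Only rule 2 fails.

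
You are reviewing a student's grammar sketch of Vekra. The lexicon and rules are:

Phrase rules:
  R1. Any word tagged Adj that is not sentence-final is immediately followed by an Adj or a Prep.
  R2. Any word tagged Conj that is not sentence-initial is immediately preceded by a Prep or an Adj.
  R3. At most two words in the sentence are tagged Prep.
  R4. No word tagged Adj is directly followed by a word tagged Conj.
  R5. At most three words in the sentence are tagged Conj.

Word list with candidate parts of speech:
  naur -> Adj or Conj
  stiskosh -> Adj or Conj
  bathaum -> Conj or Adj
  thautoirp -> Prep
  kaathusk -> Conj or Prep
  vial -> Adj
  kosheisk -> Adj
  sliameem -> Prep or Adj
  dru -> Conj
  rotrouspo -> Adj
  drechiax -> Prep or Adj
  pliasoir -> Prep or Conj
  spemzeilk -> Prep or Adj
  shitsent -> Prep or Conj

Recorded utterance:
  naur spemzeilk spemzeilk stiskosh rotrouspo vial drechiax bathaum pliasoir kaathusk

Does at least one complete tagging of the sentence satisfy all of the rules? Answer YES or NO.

YES

Candidates per position — 1:naur {Adj,Conj}; 2:spemzeilk {Prep,Adj}; 3:spemzeilk {Prep,Adj}; 4:stiskosh {Adj,Conj}; 5:rotrouspo {Adj}; 6:vial {Adj}; 7:drechiax {Prep,Adj}; 8:bathaum {Conj,Adj}; 9:pliasoir {Prep,Conj}; 10:kaathusk {Conj,Prep}.
One satisfying assignment: Conj Adj Adj Adj Adj Adj Adj Adj Prep Conj.
Checking: rule 1 satisfied; rule 2 satisfied; rule 3 satisfied; rule 4 satisfied; rule 5 satisfied.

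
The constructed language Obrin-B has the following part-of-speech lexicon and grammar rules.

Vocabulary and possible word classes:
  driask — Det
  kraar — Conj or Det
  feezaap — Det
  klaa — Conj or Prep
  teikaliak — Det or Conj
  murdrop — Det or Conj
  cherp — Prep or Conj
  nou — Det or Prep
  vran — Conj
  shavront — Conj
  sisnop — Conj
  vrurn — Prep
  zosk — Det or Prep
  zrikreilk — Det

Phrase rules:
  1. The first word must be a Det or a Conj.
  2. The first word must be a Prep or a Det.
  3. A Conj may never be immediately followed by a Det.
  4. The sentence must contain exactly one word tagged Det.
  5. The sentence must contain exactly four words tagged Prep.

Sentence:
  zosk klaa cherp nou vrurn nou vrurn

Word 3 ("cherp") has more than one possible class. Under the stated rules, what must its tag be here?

Candidates per position — 1:zosk {Det,Prep}; 2:klaa {Conj,Prep}; 3:cherp {Prep,Conj}; 4:nou {Det,Prep}; 5:vrurn {Prep}; 6:nou {Det,Prep}; 7:vrurn {Prep}.
If word 1 were Prep, no tagging could satisfy rule 1; so word 1 is Det.
If word 4 were Det, no tagging could satisfy rule 4; so word 4 is Prep.
If word 6 were Det, no tagging could satisfy rule 4; so word 6 is Prep.
If word 2 were Prep, no tagging could satisfy rule 5; so word 2 is Conj.
If word 3 were Prep, no tagging could satisfy rule 5; so word 3 is Conj.
So the tagging must be: Det Conj Conj Prep Prep Prep Prep.
Verifying each rule — rule 1 holds; rule 2 holds; rule 3 holds; rule 4 holds; rule 5 holds.

Conj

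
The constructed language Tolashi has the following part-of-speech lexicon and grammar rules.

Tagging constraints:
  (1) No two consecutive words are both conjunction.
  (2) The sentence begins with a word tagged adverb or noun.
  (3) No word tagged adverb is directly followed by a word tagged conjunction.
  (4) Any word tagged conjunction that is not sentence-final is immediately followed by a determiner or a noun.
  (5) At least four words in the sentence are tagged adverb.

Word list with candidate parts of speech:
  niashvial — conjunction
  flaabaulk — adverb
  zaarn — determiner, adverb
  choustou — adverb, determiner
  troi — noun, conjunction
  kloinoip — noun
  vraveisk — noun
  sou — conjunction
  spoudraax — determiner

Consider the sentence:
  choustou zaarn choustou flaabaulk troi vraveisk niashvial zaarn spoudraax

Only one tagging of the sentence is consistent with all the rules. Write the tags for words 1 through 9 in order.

adverb adverb adverb adverb noun noun conjunction determiner determiner

Candidates per position — 1:choustou {adverb,determiner}; 2:zaarn {determiner,adverb}; 3:choustou {adverb,determiner}; 4:flaabaulk {adverb}; 5:troi {noun,conjunction}; 6:vraveisk {noun}; 7:niashvial {conjunction}; 8:zaarn {determiner,adverb}; 9:spoudraax {determiner}.
Position 1: tagging it determiner would leave rule 2 unsatisfiable, so it must be adverb.
Position 5: tagging it conjunction would leave rule 3 unsatisfiable, so it must be noun.
Position 8: tagging it adverb would leave rule 4 unsatisfiable, so it must be determiner.
Position 2: tagging it determiner would leave rule 5 unsatisfiable, so it must be adverb.
Position 3: tagging it determiner would leave rule 5 unsatisfiable, so it must be adverb.
That leaves exactly one tagging: adverb adverb adverb adverb noun noun conjunction determiner determiner.
Checking: rule 1 holds; rule 2 holds; rule 3 holds; rule 4 holds; rule 5 holds.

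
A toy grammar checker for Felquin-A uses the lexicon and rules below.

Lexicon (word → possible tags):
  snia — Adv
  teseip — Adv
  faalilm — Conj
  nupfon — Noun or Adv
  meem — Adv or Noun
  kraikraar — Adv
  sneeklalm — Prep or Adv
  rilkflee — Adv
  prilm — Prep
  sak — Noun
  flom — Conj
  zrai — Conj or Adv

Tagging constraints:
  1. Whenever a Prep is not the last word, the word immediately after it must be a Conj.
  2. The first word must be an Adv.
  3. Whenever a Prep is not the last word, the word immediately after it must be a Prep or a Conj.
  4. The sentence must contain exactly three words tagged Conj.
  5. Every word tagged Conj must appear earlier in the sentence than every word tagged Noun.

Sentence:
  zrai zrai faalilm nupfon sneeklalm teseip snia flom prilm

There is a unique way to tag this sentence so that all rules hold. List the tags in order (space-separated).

Adv Conj Conj Adv Adv Adv Adv Conj Prep

Candidates per position — 1:zrai {Conj,Adv}; 2:zrai {Conj,Adv}; 3:faalilm {Conj}; 4:nupfon {Noun,Adv}; 5:sneeklalm {Prep,Adv}; 6:teseip {Adv}; 7:snia {Adv}; 8:flom {Conj}; 9:prilm {Prep}.
Position 1: tagging it Conj would leave rule 2 unsatisfiable, so it must be Adv.
Position 2: tagging it Adv would leave rule 4 unsatisfiable, so it must be Conj.
Position 4: tagging it Noun would leave rule 5 unsatisfiable, so it must be Adv.
Position 5: tagging it Prep would leave rule 1 unsatisfiable, so it must be Adv.
The unique satisfying tagging is: Adv Conj Conj Adv Adv Adv Adv Conj Prep.
Checking: rule 1 ok; rule 2 ok; rule 3 ok; rule 4 ok; rule 5 ok.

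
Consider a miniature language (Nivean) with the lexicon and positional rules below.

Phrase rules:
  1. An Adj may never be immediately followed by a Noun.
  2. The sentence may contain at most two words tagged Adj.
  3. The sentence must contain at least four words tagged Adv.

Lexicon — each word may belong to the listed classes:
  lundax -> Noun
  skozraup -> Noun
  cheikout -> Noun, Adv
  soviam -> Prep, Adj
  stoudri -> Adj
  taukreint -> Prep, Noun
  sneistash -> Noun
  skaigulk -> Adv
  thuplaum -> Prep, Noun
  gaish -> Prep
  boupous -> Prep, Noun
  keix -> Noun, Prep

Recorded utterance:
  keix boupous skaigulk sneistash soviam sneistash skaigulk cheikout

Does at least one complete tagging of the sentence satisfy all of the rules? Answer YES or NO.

Candidates per position — 1:keix {Noun,Prep}; 2:boupous {Prep,Noun}; 3:skaigulk {Adv}; 4:sneistash {Noun}; 5:soviam {Prep,Adj}; 6:sneistash {Noun}; 7:skaigulk {Adv}; 8:cheikout {Noun,Adv}.
Rule 3 cannot be satisfied by any choice of tags from the lexicon.
So there is no consistent tagging.

NO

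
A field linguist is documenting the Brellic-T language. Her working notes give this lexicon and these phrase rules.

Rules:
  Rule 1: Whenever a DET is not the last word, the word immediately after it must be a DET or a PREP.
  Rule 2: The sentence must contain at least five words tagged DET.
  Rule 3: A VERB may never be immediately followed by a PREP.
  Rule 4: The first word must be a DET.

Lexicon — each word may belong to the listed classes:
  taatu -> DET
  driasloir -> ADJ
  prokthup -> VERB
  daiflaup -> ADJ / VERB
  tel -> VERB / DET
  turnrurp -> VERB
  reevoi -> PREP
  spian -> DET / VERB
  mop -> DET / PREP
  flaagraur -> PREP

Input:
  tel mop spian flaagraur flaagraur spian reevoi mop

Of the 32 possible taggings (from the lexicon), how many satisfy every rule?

Candidates per position — 1:tel {VERB,DET}; 2:mop {DET,PREP}; 3:spian {DET,VERB}; 4:flaagraur {PREP}; 5:flaagraur {PREP}; 6:spian {DET,VERB}; 7:reevoi {PREP}; 8:mop {DET,PREP}.
There are 32 candidate sequences in total.
The sequences that satisfy every rule: DET DET DET PREP PREP DET PREP DET.
Count = 1.

1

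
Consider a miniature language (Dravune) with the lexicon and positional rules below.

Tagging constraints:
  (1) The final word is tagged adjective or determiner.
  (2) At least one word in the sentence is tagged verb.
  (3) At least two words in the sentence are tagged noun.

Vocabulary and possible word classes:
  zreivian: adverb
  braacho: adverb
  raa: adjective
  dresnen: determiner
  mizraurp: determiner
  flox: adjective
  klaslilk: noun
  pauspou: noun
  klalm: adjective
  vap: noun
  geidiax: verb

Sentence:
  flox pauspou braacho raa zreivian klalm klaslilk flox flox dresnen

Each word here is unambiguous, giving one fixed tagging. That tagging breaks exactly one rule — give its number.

2

Fixed tagging: adjective noun adverb adjective adverb adjective noun adjective adjective determiner.
Applying the rules: R1 ✓, R2 ✗, R3 ✓.
Only rule 2 fails.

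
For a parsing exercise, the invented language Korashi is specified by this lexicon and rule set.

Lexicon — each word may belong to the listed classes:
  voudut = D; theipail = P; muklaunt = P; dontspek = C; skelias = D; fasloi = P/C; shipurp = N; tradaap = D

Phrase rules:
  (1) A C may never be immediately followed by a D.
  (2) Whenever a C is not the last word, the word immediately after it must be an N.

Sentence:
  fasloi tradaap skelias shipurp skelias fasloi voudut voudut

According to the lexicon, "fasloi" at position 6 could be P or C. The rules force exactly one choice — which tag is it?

Candidates per position — 1:fasloi {P,C}; 2:tradaap {D}; 3:skelias {D}; 4:shipurp {N}; 5:skelias {D}; 6:fasloi {P,C}; 7:voudut {D}; 8:voudut {D}.
Word 1 cannot be C — rule 1 would then fail for every completion. It is P.
Word 6 cannot be C — rule 1 would then fail for every completion. It is P.
So the tagging must be: P D D N D P D D.
Check: rule 1 holds; rule 2 holds.

P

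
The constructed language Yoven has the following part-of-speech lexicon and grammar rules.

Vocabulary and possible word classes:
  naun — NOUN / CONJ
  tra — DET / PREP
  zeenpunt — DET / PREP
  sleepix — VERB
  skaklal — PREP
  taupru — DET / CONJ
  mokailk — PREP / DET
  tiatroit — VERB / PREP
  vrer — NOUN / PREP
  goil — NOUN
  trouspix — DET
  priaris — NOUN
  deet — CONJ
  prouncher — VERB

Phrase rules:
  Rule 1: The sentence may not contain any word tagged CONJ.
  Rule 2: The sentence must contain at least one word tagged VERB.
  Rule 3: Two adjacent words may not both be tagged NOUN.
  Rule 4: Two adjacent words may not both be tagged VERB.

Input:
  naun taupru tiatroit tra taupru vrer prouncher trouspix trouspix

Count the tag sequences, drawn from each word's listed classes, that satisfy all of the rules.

Candidates per position — 1:naun {NOUN,CONJ}; 2:taupru {DET,CONJ}; 3:tiatroit {VERB,PREP}; 4:tra {DET,PREP}; 5:taupru {DET,CONJ}; 6:vrer {NOUN,PREP}; 7:prouncher {VERB}; 8:trouspix {DET}; 9:trouspix {DET}.
There are 64 candidate sequences in total.
Checking each against the rules leaves 8 sequences.
Count = 8.

8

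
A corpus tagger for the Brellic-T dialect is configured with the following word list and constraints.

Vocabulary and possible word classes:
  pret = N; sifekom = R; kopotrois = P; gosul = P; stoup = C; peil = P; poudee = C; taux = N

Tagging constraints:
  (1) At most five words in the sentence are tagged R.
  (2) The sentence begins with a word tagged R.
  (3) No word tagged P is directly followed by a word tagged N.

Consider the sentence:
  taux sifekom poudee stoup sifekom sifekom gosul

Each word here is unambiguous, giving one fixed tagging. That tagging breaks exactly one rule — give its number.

2

Fixed tagging: N R C C R R P.
Applying the rules: R1 ✓, R2 ✗, R3 ✓.
Only rule 2 fails.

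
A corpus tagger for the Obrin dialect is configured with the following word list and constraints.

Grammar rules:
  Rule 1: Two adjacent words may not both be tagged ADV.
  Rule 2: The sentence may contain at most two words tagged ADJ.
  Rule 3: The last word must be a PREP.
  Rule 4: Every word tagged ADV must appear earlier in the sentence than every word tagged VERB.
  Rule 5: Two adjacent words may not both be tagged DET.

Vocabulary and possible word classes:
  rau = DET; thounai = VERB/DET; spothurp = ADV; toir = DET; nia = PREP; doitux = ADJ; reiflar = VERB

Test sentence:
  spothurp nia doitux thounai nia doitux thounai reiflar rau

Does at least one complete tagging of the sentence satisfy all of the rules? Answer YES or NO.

NO

Candidates per position — 1:spothurp {ADV}; 2:nia {PREP}; 3:doitux {ADJ}; 4:thounai {VERB,DET}; 5:nia {PREP}; 6:doitux {ADJ}; 7:thounai {VERB,DET}; 8:reiflar {VERB}; 9:rau {DET}.
Rule 3 cannot be satisfied by any choice of tags from the lexicon.
So there is no consistent tagging.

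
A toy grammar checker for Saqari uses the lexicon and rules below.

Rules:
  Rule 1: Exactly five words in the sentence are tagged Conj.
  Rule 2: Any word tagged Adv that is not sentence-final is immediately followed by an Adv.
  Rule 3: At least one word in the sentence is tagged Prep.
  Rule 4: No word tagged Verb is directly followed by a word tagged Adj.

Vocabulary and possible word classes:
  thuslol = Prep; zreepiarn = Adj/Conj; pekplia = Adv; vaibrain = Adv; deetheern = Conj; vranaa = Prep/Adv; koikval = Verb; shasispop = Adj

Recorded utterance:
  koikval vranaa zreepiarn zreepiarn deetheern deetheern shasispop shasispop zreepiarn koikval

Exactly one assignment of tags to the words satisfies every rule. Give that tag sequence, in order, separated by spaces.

Verb Prep Conj Conj Conj Conj Adj Adj Conj Verb

Candidates per position — 1:koikval {Verb}; 2:vranaa {Prep,Adv}; 3:zreepiarn {Adj,Conj}; 4:zreepiarn {Adj,Conj}; 5:deetheern {Conj}; 6:deetheern {Conj}; 7:shasispop {Adj}; 8:shasispop {Adj}; 9:zreepiarn {Adj,Conj}; 10:koikval {Verb}.
Position 2: tagging it Adv would leave rule 2 unsatisfiable, so it must be Prep.
Position 3: tagging it Adj would leave rule 1 unsatisfiable, so it must be Conj.
Position 4: tagging it Adj would leave rule 1 unsatisfiable, so it must be Conj.
Position 9: tagging it Adj would leave rule 1 unsatisfiable, so it must be Conj.
That leaves exactly one tagging: Verb Prep Conj Conj Conj Conj Adj Adj Conj Verb.
Verifying each rule — rule 1 ✓; rule 2 ✓; rule 3 ✓; rule 4 ✓.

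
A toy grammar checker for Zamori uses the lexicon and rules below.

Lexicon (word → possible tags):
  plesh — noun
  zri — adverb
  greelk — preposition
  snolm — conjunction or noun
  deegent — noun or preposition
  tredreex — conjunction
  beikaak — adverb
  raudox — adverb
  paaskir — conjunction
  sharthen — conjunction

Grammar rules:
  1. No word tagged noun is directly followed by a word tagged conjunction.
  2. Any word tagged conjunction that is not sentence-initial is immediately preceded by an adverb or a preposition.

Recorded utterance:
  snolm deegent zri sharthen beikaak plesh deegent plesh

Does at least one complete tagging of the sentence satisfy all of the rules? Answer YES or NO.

YES

Candidates per position — 1:snolm {conjunction,noun}; 2:deegent {noun,preposition}; 3:zri {adverb}; 4:sharthen {conjunction}; 5:beikaak {adverb}; 6:plesh {noun}; 7:deegent {noun,preposition}; 8:plesh {noun}.
One satisfying assignment: conjunction preposition adverb conjunction adverb noun noun noun.
Check: rule 1 ok; rule 2 ok.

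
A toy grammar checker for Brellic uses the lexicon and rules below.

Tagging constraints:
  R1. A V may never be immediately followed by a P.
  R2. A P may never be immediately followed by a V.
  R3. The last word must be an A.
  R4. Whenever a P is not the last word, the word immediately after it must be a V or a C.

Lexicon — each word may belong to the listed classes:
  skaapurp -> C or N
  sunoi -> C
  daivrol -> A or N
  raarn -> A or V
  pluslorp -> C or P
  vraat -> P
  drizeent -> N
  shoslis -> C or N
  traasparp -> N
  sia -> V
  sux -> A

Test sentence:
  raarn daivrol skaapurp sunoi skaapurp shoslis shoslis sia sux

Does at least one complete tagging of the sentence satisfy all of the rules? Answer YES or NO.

Candidates per position — 1:raarn {A,V}; 2:daivrol {A,N}; 3:skaapurp {C,N}; 4:sunoi {C}; 5:skaapurp {C,N}; 6:shoslis {C,N}; 7:shoslis {C,N}; 8:sia {V}; 9:sux {A}.
One satisfying assignment: A N C C N N C V A.
Check: rule 1 ✓; rule 2 ✓; rule 3 ✓; rule 4 ✓.

YES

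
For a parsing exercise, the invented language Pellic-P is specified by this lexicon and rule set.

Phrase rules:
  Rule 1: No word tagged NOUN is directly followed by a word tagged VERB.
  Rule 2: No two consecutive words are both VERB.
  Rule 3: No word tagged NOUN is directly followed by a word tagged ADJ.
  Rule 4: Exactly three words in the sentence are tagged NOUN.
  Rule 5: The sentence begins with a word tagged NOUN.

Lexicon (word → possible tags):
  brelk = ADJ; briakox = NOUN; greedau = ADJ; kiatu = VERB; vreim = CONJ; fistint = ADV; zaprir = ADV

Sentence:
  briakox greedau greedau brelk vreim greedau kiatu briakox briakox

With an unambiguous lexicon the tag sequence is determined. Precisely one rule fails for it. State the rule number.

Fixed tagging: NOUN ADJ ADJ ADJ CONJ ADJ VERB NOUN NOUN.
Rule check: R1 pass, R2 pass, R3 fail, R4 pass, R5 pass.
Only rule 3 fails.

3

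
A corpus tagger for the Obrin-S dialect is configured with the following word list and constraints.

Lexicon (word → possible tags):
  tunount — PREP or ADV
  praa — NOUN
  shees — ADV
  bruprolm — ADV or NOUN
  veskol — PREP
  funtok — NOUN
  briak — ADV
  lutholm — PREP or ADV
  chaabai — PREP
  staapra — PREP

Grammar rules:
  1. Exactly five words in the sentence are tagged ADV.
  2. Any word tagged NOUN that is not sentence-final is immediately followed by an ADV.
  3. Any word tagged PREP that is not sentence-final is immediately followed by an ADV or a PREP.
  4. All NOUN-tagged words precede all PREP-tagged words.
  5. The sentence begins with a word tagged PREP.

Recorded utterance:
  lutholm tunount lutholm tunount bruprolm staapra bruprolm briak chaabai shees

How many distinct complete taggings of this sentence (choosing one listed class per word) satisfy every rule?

Candidates per position — 1:lutholm {PREP,ADV}; 2:tunount {PREP,ADV}; 3:lutholm {PREP,ADV}; 4:tunount {PREP,ADV}; 5:bruprolm {ADV,NOUN}; 6:staapra {PREP}; 7:bruprolm {ADV,NOUN}; 8:briak {ADV}; 9:chaabai {PREP}; 10:shees {ADV}.
There are 64 candidate sequences in total.
The sequences that satisfy every rule: PREP PREP PREP ADV ADV PREP ADV ADV PREP ADV; PREP PREP ADV PREP ADV PREP ADV ADV PREP ADV; PREP ADV PREP PREP ADV PREP ADV ADV PREP ADV.
Count = 3.

3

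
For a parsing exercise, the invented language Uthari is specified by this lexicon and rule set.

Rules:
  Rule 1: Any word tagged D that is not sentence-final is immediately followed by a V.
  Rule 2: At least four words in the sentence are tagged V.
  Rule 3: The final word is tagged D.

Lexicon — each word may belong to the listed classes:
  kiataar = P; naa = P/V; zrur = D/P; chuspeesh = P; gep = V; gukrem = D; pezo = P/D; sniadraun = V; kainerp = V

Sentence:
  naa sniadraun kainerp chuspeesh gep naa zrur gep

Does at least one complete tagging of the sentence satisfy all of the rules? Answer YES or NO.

Candidates per position — 1:naa {P,V}; 2:sniadraun {V}; 3:kainerp {V}; 4:chuspeesh {P}; 5:gep {V}; 6:naa {P,V}; 7:zrur {D,P}; 8:gep {V}.
Rule 3 cannot be satisfied by any choice of tags from the lexicon.
So there is no consistent tagging.

NO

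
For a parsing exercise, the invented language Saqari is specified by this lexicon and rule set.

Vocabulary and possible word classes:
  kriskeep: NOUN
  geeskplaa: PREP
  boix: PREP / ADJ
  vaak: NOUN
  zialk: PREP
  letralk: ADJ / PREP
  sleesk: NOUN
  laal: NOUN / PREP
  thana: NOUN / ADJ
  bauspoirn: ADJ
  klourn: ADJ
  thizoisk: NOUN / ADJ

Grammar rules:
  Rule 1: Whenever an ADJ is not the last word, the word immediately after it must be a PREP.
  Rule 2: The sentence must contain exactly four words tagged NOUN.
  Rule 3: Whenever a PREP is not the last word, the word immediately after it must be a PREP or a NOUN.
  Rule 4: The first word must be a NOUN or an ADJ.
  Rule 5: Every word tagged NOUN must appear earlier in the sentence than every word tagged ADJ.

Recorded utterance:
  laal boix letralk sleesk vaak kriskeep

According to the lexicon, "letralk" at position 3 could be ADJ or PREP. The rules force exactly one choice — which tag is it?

Candidates per position — 1:laal {NOUN,PREP}; 2:boix {PREP,ADJ}; 3:letralk {ADJ,PREP}; 4:sleesk {NOUN}; 5:vaak {NOUN}; 6:kriskeep {NOUN}.
Position 1: tagging it PREP would leave rule 2 unsatisfiable, so it must be NOUN.
Position 2: tagging it ADJ would leave rule 5 unsatisfiable, so it must be PREP.
Position 3: tagging it ADJ would leave rule 1 unsatisfiable, so it must be PREP.
The only consistent sequence is: NOUN PREP PREP NOUN NOUN NOUN.
Check: rule 1 holds; rule 2 holds; rule 3 holds; rule 4 holds; rule 5 holds.

PREP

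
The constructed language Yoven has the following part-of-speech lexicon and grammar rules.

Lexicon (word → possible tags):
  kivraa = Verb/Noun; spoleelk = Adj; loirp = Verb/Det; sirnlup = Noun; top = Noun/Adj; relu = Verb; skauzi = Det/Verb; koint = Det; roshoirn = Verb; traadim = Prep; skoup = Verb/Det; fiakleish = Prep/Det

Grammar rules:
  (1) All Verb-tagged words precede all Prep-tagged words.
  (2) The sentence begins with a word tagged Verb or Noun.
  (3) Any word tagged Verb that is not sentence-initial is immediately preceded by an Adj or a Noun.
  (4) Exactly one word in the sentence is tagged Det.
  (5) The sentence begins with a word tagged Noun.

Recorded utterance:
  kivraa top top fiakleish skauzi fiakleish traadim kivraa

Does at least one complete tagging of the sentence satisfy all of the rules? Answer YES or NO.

YES

Candidates per position — 1:kivraa {Verb,Noun}; 2:top {Noun,Adj}; 3:top {Noun,Adj}; 4:fiakleish {Prep,Det}; 5:skauzi {Det,Verb}; 6:fiakleish {Prep,Det}; 7:traadim {Prep}; 8:kivraa {Verb,Noun}.
One satisfying assignment: Noun Noun Noun Prep Det Prep Prep Noun.
Checking: rule 1 satisfied; rule 2 satisfied; rule 3 satisfied; rule 4 satisfied; rule 5 satisfied.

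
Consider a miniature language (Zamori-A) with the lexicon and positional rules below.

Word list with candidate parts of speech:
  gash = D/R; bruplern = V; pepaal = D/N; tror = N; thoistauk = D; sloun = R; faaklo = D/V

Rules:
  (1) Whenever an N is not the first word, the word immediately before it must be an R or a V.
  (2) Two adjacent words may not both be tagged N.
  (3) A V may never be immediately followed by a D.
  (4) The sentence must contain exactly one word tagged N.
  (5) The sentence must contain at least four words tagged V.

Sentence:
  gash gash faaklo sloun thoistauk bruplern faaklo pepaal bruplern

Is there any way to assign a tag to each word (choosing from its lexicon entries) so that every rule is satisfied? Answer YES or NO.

YES

Candidates per position — 1:gash {D,R}; 2:gash {D,R}; 3:faaklo {D,V}; 4:sloun {R}; 5:thoistauk {D}; 6:bruplern {V}; 7:faaklo {D,V}; 8:pepaal {D,N}; 9:bruplern {V}.
One satisfying assignment: R D V R D V V N V.
Check: rule 1 satisfied; rule 2 satisfied; rule 3 satisfied; rule 4 satisfied; rule 5 satisfied.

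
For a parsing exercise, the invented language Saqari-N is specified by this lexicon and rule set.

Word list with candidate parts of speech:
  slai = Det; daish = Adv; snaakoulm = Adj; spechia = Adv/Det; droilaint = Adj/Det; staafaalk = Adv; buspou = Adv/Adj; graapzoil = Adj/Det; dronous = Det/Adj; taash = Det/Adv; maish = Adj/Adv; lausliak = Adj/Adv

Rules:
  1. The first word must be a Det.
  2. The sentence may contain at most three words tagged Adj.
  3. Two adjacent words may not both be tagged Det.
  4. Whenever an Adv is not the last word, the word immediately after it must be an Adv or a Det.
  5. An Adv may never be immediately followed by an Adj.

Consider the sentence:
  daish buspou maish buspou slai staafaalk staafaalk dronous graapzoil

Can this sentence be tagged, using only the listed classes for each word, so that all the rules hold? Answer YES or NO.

NO

Candidates per position — 1:daish {Adv}; 2:buspou {Adv,Adj}; 3:maish {Adj,Adv}; 4:buspou {Adv,Adj}; 5:slai {Det}; 6:staafaalk {Adv}; 7:staafaalk {Adv}; 8:dronous {Det,Adj}; 9:graapzoil {Adj,Det}.
Rule 1 cannot be satisfied by any choice of tags from the lexicon.
So there is no consistent tagging.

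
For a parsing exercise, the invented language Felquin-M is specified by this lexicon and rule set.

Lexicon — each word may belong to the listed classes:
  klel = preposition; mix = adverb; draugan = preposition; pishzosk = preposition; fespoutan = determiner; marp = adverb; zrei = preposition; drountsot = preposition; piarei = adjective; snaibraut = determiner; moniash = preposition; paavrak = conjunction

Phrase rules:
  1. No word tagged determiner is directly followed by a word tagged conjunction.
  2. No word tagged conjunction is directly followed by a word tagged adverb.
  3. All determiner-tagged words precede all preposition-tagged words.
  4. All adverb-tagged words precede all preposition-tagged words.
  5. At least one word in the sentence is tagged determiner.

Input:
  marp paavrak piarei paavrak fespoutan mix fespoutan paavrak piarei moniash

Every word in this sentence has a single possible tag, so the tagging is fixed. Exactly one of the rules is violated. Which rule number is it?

1

Fixed tagging: adverb conjunction adjective conjunction determiner adverb determiner conjunction adjective preposition.
Rule check: R1 fails, R2 ok, R3 ok, R4 ok, R5 ok.
Only rule 1 fails.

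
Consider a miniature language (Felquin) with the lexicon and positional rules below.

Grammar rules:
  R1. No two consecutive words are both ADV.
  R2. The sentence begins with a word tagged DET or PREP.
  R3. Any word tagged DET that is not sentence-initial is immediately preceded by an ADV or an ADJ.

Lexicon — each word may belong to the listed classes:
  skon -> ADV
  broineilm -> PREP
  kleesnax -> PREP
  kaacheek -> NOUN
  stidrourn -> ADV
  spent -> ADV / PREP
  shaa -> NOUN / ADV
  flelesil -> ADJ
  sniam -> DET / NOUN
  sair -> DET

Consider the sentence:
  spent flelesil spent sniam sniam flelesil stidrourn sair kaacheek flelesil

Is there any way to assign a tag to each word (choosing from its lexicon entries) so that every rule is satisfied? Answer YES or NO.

YES

Candidates per position — 1:spent {ADV,PREP}; 2:flelesil {ADJ}; 3:spent {ADV,PREP}; 4:sniam {DET,NOUN}; 5:sniam {DET,NOUN}; 6:flelesil {ADJ}; 7:stidrourn {ADV}; 8:sair {DET}; 9:kaacheek {NOUN}; 10:flelesil {ADJ}.
One satisfying assignment: PREP ADJ ADV DET NOUN ADJ ADV DET NOUN ADJ.
Checking: rule 1 ok; rule 2 ok; rule 3 ok.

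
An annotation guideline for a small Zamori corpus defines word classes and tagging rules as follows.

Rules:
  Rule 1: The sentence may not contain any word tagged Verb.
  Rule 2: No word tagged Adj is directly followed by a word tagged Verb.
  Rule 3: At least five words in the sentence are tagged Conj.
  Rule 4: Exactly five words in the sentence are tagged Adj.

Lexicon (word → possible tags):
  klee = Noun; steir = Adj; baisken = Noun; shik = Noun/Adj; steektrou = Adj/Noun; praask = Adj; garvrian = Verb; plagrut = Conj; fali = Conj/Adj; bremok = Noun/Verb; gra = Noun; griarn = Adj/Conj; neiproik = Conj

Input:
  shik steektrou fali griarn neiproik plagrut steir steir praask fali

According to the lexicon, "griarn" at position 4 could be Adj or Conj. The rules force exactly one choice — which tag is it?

Candidates per position — 1:shik {Noun,Adj}; 2:steektrou {Adj,Noun}; 3:fali {Conj,Adj}; 4:griarn {Adj,Conj}; 5:neiproik {Conj}; 6:plagrut {Conj}; 7:steir {Adj}; 8:steir {Adj}; 9:praask {Adj}; 10:fali {Conj,Adj}.
Word 3 cannot be Adj — rule 3 would then fail for every completion. It is Conj.
Word 4 cannot be Adj — rule 3 would then fail for every completion. It is Conj.
Word 10 cannot be Adj — rule 3 would then fail for every completion. It is Conj.
Word 1 cannot be Noun — rule 4 would then fail for every completion. It is Adj.
Word 2 cannot be Noun — rule 4 would then fail for every completion. It is Adj.
So the tagging must be: Adj Adj Conj Conj Conj Conj Adj Adj Adj Conj.
Verifying each rule — rule 1 holds; rule 2 holds; rule 3 holds; rule 4 holds.

Conj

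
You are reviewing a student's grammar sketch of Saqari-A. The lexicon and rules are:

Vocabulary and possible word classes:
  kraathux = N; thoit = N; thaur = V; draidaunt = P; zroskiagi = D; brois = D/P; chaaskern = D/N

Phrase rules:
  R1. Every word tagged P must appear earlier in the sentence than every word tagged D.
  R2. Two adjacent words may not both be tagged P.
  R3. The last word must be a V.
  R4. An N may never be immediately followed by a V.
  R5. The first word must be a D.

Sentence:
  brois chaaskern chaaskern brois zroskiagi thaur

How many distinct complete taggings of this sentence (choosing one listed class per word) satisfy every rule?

Candidates per position — 1:brois {D,P}; 2:chaaskern {D,N}; 3:chaaskern {D,N}; 4:brois {D,P}; 5:zroskiagi {D}; 6:thaur {V}.
There are 16 candidate sequences in total.
The sequences that satisfy every rule: D D D D D V; D D N D D V; D N D D D V; D N N D D V.
Count = 4.

4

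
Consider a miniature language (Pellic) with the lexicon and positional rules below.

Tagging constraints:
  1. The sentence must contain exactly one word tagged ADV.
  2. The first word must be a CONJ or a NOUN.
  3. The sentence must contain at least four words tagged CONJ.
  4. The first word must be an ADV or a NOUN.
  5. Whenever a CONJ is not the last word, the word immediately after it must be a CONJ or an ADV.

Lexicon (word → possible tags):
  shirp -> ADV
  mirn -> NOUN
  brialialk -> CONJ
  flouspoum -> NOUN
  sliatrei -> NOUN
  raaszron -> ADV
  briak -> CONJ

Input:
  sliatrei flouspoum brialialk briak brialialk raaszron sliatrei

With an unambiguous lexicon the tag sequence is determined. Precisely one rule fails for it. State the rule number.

Fixed tagging: NOUN NOUN CONJ CONJ CONJ ADV NOUN.
Rule check: R1 pass, R2 pass, R3 fail, R4 pass, R5 pass.
Only rule 3 fails.

3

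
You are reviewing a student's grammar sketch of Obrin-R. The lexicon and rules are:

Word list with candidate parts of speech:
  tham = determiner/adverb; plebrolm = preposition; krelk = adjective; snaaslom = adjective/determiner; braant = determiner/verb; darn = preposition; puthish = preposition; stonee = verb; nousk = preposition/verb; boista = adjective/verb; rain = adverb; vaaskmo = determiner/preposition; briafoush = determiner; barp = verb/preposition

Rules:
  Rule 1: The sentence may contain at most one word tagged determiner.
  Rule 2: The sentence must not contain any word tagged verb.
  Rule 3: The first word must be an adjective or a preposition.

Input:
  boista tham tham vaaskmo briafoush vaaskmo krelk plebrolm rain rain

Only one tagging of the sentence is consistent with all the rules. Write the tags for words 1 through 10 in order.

adjective adverb adverb preposition determiner preposition adjective preposition adverb adverb

Candidates per position — 1:boista {adjective,verb}; 2:tham {determiner,adverb}; 3:tham {determiner,adverb}; 4:vaaskmo {determiner,preposition}; 5:briafoush {determiner}; 6:vaaskmo {determiner,preposition}; 7:krelk {adjective}; 8:plebrolm {preposition}; 9:rain {adverb}; 10:rain {adverb}.
Word 1 cannot be verb — rule 2 would then fail for every completion. It is adjective.
Word 2 cannot be determiner — rule 1 would then fail for every completion. It is adverb.
Word 3 cannot be determiner — rule 1 would then fail for every completion. It is adverb.
Word 4 cannot be determiner — rule 1 would then fail for every completion. It is preposition.
Word 6 cannot be determiner — rule 1 would then fail for every completion. It is preposition.
That leaves exactly one tagging: adjective adverb adverb preposition determiner preposition adjective preposition adverb adverb.
Verifying each rule — rule 1 ok; rule 2 ok; rule 3 ok.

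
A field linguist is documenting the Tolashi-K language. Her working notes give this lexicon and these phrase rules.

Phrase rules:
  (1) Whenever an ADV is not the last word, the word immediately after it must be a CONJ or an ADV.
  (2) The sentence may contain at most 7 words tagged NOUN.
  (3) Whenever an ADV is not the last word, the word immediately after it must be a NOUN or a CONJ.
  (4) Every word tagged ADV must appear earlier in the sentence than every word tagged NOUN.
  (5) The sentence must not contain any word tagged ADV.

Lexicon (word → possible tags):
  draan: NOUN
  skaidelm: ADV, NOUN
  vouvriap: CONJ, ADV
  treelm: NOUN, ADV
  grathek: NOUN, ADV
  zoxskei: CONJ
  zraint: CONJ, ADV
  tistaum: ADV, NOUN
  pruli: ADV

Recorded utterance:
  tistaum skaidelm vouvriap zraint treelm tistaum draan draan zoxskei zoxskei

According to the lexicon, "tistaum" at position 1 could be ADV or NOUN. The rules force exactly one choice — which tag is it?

NOUN

Candidates per position — 1:tistaum {ADV,NOUN}; 2:skaidelm {ADV,NOUN}; 3:vouvriap {CONJ,ADV}; 4:zraint {CONJ,ADV}; 5:treelm {NOUN,ADV}; 6:tistaum {ADV,NOUN}; 7:draan {NOUN}; 8:draan {NOUN}; 9:zoxskei {CONJ}; 10:zoxskei {CONJ}.
Word 1 cannot be ADV — rule 5 would then fail for every completion. It is NOUN.
Word 2 cannot be ADV — rule 4 would then fail for every completion. It is NOUN.
Word 3 cannot be ADV — rule 4 would then fail for every completion. It is CONJ.
Word 4 cannot be ADV — rule 1 would then fail for every completion. It is CONJ.
Word 5 cannot be ADV — rule 1 would then fail for every completion. It is NOUN.
Word 6 cannot be ADV — rule 1 would then fail for every completion. It is NOUN.
So the tagging must be: NOUN NOUN CONJ CONJ NOUN NOUN NOUN NOUN CONJ CONJ.
Checking: rule 1 ✓; rule 2 ✓; rule 3 ✓; rule 4 ✓; rule 5 ✓.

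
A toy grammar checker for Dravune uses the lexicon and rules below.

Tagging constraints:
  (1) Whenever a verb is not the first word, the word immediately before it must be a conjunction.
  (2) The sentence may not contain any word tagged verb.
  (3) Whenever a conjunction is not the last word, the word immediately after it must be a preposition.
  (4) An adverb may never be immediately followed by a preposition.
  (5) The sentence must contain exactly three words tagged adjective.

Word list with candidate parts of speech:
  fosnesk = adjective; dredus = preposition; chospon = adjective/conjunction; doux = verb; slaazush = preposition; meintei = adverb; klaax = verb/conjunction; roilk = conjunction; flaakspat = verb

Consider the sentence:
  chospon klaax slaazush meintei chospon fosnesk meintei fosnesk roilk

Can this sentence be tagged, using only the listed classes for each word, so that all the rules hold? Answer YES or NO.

NO

Candidates per position — 1:chospon {adjective,conjunction}; 2:klaax {verb,conjunction}; 3:slaazush {preposition}; 4:meintei {adverb}; 5:chospon {adjective,conjunction}; 6:fosnesk {adjective}; 7:meintei {adverb}; 8:fosnesk {adjective}; 9:roilk {conjunction}.
Every candidate sequence violates at least one rule; no consistent tagging exists.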